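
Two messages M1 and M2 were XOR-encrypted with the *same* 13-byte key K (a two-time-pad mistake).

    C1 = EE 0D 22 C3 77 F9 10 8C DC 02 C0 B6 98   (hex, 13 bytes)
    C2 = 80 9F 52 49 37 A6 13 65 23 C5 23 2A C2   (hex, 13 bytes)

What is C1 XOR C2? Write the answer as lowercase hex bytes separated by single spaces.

6e 92 70 8a 40 5f 03 e9 ff c7 e3 9c 5a

C1 ⊕ C2 = (M1 ⊕ K) ⊕ (M2 ⊕ K) = M1 ⊕ M2 — the shared key cancels under XOR.
byte 0: ee ⊕ 80 = 6e
byte 1: 0d ⊕ 9f = 92
byte 2: 22 ⊕ 52 = 70
byte 3: c3 ⊕ 49 = 8a
byte 4: 77 ⊕ 37 = 40
byte 5: f9 ⊕ a6 = 5f
byte 6: 10 ⊕ 13 = 03
byte 7: 8c ⊕ 65 = e9
byte 8: dc ⊕ 23 = ff
byte 9: 02 ⊕ c5 = c7
byte 10: c0 ⊕ 23 = e3
byte 11: b6 ⊕ 2a = 9c
byte 12: 98 ⊕ c2 = 5a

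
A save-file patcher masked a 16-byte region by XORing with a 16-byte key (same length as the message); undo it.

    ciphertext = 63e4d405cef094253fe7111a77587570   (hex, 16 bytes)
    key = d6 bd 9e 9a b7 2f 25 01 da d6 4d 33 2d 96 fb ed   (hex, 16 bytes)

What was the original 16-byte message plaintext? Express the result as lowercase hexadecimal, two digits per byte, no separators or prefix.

b5594a9f79dfb124e5315c295ace8e9d

XOR is its own inverse, so applying the key byte-wise gives the result directly.
01100011 XOR 11010110 = 10110101
11100100 XOR 10111101 = 01011001
11010100 XOR 10011110 = 01001010
00000101 XOR 10011010 = 10011111
11001110 XOR 10110111 = 01111001
11110000 XOR 00101111 = 11011111
10010100 XOR 00100101 = 10110001
00100101 XOR 00000001 = 00100100
00111111 XOR 11011010 = 11100101
11100111 XOR 11010110 = 00110001
00010001 XOR 01001101 = 01011100
00011010 XOR 00110011 = 00101001
01110111 XOR 00101101 = 01011010
01011000 XOR 10010110 = 11001110
01110101 XOR 11111011 = 10001110
01110000 XOR 11101101 = 10011101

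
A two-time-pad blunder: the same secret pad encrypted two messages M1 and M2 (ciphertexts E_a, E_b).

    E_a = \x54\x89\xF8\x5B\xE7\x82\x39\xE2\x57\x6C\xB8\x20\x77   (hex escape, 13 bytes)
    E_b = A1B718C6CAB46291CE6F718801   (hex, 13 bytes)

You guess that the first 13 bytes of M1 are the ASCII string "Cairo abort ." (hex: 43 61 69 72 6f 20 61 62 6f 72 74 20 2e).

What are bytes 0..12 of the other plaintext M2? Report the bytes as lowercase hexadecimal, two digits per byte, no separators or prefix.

b65f89ef42163a11f671bd8858

First, E_a ⊕ E_b = (M1 ⊕ K) ⊕ (M2 ⊕ K) = M1 ⊕ M2, so the key drops out. Then M2 = (M1 ⊕ M2) ⊕ M1 over the first 13 bytes.
byte 0: (54 ^ a1) ^ 43 = f5 ^ 43 = b6
byte 1: (89 ^ b7) ^ 61 = 3e ^ 61 = 5f
byte 2: (f8 ^ 18) ^ 69 = e0 ^ 69 = 89
byte 3: (5b ^ c6) ^ 72 = 9d ^ 72 = ef
byte 4: (e7 ^ ca) ^ 6f = 2d ^ 6f = 42
byte 5: (82 ^ b4) ^ 20 = 36 ^ 20 = 16
byte 6: (39 ^ 62) ^ 61 = 5b ^ 61 = 3a
byte 7: (e2 ^ 91) ^ 62 = 73 ^ 62 = 11
byte 8: (57 ^ ce) ^ 6f = 99 ^ 6f = f6
byte 9: (6c ^ 6f) ^ 72 = 03 ^ 72 = 71
byte 10: (b8 ^ 71) ^ 74 = c9 ^ 74 = bd
byte 11: (20 ^ 88) ^ 20 = a8 ^ 20 = 88
byte 12: (77 ^ 01) ^ 2e = 76 ^ 2e = 58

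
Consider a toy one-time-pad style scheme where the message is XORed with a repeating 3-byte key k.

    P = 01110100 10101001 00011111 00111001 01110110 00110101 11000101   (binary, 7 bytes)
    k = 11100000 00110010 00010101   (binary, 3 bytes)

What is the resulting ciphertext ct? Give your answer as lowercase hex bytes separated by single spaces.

The 3-byte key repeats, so the effective keystream is e0 32 15 e0 32 15 e0.
byte 0: 116 xor 224 = 148
byte 1: 169 xor  50 = 155
byte 2:  31 xor  21 =  10
byte 3:  57 xor 224 = 217
byte 4: 118 xor  50 =  68
byte 5:  53 xor  21 =  32
byte 6: 197 xor 224 =  37

94 9b 0a d9 44 20 25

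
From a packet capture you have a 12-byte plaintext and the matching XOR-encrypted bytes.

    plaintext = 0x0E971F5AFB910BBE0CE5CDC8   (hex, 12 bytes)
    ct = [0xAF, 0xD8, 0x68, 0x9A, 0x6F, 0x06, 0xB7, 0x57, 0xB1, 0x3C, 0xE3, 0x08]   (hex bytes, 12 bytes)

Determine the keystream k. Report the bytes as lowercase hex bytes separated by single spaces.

a1 4f 77 c0 94 97 bc e9 bd d9 2e c0

Since ct = plaintext ⊕ k, XORing both sides with plaintext gives k = plaintext ⊕ ct.
0e XOR af = a1
97 XOR d8 = 4f
1f XOR 68 = 77
5a XOR 9a = c0
fb XOR 6f = 94
91 XOR 06 = 97
0b XOR b7 = bc
be XOR 57 = e9
0c XOR b1 = bd
e5 XOR 3c = d9
cd XOR e3 = 2e
c8 XOR 08 = c0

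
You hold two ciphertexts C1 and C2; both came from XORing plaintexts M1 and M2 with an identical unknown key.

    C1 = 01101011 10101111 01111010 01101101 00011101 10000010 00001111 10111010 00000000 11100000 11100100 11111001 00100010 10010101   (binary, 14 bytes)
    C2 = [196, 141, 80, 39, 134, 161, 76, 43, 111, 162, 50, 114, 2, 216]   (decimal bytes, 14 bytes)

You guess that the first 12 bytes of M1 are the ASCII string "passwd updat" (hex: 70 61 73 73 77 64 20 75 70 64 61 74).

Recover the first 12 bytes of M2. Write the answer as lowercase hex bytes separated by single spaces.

df 43 59 39 ec 47 63 e4 1f 26 b7 ff

First, C1 ⊕ C2 = (M1 ⊕ K) ⊕ (M2 ⊕ K) = M1 ⊕ M2, so the key drops out. Then M2 = (M1 ⊕ M2) ⊕ M1 over the first 12 bytes.
byte 0: (6b xor c4) xor 70 = af xor 70 = df
byte 1: (af xor 8d) xor 61 = 22 xor 61 = 43
byte 2: (7a xor 50) xor 73 = 2a xor 73 = 59
byte 3: (6d xor 27) xor 73 = 4a xor 73 = 39
byte 4: (1d xor 86) xor 77 = 9b xor 77 = ec
byte 5: (82 xor a1) xor 64 = 23 xor 64 = 47
byte 6: (0f xor 4c) xor 20 = 43 xor 20 = 63
byte 7: (ba xor 2b) xor 75 = 91 xor 75 = e4
byte 8: (00 xor 6f) xor 70 = 6f xor 70 = 1f
byte 9: (e0 xor a2) xor 64 = 42 xor 64 = 26
byte 10: (e4 xor 32) xor 61 = d6 xor 61 = b7
byte 11: (f9 xor 72) xor 74 = 8b xor 74 = ff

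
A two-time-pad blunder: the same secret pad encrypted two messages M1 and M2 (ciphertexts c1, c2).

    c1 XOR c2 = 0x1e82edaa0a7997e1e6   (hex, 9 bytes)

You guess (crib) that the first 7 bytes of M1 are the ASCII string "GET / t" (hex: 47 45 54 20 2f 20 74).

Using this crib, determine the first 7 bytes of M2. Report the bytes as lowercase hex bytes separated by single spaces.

59 c7 b9 8a 25 59 e3

Since c1 ⊕ c2 = M1 ⊕ M2, XORing with the guessed M1 bytes yields the corresponding M2 bytes: M2 = (c1 ⊕ c2) ⊕ M1.
00011110 ⊕ 01000111 = 01011001
10000010 ⊕ 01000101 = 11000111
11101101 ⊕ 01010100 = 10111001
10101010 ⊕ 00100000 = 10001010
00001010 ⊕ 00101111 = 00100101
01111001 ⊕ 00100000 = 01011001
10010111 ⊕ 01110100 = 11100011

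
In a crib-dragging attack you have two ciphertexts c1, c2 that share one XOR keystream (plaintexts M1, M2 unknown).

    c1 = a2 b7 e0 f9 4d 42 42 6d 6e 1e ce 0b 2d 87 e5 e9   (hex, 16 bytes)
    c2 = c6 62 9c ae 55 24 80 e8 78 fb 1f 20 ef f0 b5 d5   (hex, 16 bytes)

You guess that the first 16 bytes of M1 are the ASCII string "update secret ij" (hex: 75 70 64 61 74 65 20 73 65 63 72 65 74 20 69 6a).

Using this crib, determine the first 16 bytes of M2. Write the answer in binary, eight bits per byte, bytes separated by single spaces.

First, c1 ⊕ c2 = (M1 ⊕ K) ⊕ (M2 ⊕ K) = M1 ⊕ M2, so the key drops out. Then M2 = (M1 ⊕ M2) ⊕ M1 over the first 16 bytes.
byte 0: (a2 ^ c6) ^ 75 = 64 ^ 75 = 11
byte 1: (b7 ^ 62) ^ 70 = d5 ^ 70 = a5
byte 2: (e0 ^ 9c) ^ 64 = 7c ^ 64 = 18
byte 3: (f9 ^ ae) ^ 61 = 57 ^ 61 = 36
byte 4: (4d ^ 55) ^ 74 = 18 ^ 74 = 6c
byte 5: (42 ^ 24) ^ 65 = 66 ^ 65 = 03
byte 6: (42 ^ 80) ^ 20 = c2 ^ 20 = e2
byte 7: (6d ^ e8) ^ 73 = 85 ^ 73 = f6
byte 8: (6e ^ 78) ^ 65 = 16 ^ 65 = 73
byte 9: (1e ^ fb) ^ 63 = e5 ^ 63 = 86
byte 10: (ce ^ 1f) ^ 72 = d1 ^ 72 = a3
byte 11: (0b ^ 20) ^ 65 = 2b ^ 65 = 4e
byte 12: (2d ^ ef) ^ 74 = c2 ^ 74 = b6
byte 13: (87 ^ f0) ^ 20 = 77 ^ 20 = 57
byte 14: (e5 ^ b5) ^ 69 = 50 ^ 69 = 39
byte 15: (e9 ^ d5) ^ 6a = 3c ^ 6a = 56

00010001 10100101 00011000 00110110 01101100 00000011 11100010 11110110 01110011 10000110 10100011 01001110 10110110 01010111 00111001 01010110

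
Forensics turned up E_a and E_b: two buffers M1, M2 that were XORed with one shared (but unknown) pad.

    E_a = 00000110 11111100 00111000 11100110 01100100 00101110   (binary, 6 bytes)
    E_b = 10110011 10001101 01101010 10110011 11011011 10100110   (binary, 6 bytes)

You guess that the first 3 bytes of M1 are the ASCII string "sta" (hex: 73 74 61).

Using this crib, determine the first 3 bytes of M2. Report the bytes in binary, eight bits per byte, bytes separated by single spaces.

First, E_a ⊕ E_b = (M1 ⊕ K) ⊕ (M2 ⊕ K) = M1 ⊕ M2, so the key drops out. Then M2 = (M1 ⊕ M2) ⊕ M1 over the first 3 bytes.
byte 0: (06 xor b3) xor 73 = b5 xor 73 = c6
byte 1: (fc xor 8d) xor 74 = 71 xor 74 = 05
byte 2: (38 xor 6a) xor 61 = 52 xor 61 = 33

11000110 00000101 00110011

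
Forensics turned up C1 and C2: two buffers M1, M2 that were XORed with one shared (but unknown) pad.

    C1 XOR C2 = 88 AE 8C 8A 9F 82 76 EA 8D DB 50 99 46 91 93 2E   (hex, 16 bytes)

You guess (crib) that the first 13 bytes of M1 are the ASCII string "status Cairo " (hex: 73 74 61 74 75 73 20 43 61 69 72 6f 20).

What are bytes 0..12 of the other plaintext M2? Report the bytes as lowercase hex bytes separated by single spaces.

Since C1 ⊕ C2 = M1 ⊕ M2, XORing with the guessed M1 bytes yields the corresponding M2 bytes: M2 = (C1 ⊕ C2) ⊕ M1.
88 ^ 73 = fb
ae ^ 74 = da
8c ^ 61 = ed
8a ^ 74 = fe
9f ^ 75 = ea
82 ^ 73 = f1
76 ^ 20 = 56
ea ^ 43 = a9
8d ^ 61 = ec
db ^ 69 = b2
50 ^ 72 = 22
99 ^ 6f = f6
46 ^ 20 = 66

fb da ed fe ea f1 56 a9 ec b2 22 f6 66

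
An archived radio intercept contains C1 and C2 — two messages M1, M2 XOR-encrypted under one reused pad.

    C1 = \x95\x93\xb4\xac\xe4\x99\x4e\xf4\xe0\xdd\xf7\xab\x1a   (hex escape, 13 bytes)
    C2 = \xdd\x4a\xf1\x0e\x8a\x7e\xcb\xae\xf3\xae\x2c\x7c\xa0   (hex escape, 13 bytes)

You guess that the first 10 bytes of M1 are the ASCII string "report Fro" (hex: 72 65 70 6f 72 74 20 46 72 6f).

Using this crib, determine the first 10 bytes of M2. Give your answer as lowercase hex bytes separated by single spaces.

3a bc 35 cd 1c 93 a5 1c 61 1c

First, C1 ⊕ C2 = (M1 ⊕ K) ⊕ (M2 ⊕ K) = M1 ⊕ M2, so the key drops out. Then M2 = (M1 ⊕ M2) ⊕ M1 over the first 10 bytes.
byte 0: (95 ^ dd) ^ 72 = 48 ^ 72 = 3a
byte 1: (93 ^ 4a) ^ 65 = d9 ^ 65 = bc
byte 2: (b4 ^ f1) ^ 70 = 45 ^ 70 = 35
byte 3: (ac ^ 0e) ^ 6f = a2 ^ 6f = cd
byte 4: (e4 ^ 8a) ^ 72 = 6e ^ 72 = 1c
byte 5: (99 ^ 7e) ^ 74 = e7 ^ 74 = 93
byte 6: (4e ^ cb) ^ 20 = 85 ^ 20 = a5
byte 7: (f4 ^ ae) ^ 46 = 5a ^ 46 = 1c
byte 8: (e0 ^ f3) ^ 72 = 13 ^ 72 = 61
byte 9: (dd ^ ae) ^ 6f = 73 ^ 6f = 1c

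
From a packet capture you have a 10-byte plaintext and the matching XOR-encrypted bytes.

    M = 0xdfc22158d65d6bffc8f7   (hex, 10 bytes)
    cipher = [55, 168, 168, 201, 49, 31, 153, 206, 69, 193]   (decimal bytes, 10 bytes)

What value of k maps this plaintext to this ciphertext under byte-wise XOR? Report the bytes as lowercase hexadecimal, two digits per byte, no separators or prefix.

e86a8991e742f2318d36

Since cipher = M ⊕ k, XORing both sides with M gives k = M ⊕ cipher.
df xor 37 = e8
c2 xor a8 = 6a
21 xor a8 = 89
58 xor c9 = 91
d6 xor 31 = e7
5d xor 1f = 42
6b xor 99 = f2
ff xor ce = 31
c8 xor 45 = 8d
f7 xor c1 = 36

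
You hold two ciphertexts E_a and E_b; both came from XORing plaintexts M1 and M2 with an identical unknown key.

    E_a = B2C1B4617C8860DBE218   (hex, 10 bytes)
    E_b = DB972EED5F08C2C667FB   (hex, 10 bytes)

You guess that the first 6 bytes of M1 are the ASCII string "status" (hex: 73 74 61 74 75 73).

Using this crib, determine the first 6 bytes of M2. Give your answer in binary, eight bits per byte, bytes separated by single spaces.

00011010 00100010 11111011 11111000 01010110 11110011

First, E_a ⊕ E_b = (M1 ⊕ K) ⊕ (M2 ⊕ K) = M1 ⊕ M2, so the key drops out. Then M2 = (M1 ⊕ M2) ⊕ M1 over the first 6 bytes.
byte 0: (b2 ^ db) ^ 73 = 69 ^ 73 = 1a
byte 1: (c1 ^ 97) ^ 74 = 56 ^ 74 = 22
byte 2: (b4 ^ 2e) ^ 61 = 9a ^ 61 = fb
byte 3: (61 ^ ed) ^ 74 = 8c ^ 74 = f8
byte 4: (7c ^ 5f) ^ 75 = 23 ^ 75 = 56
byte 5: (88 ^ 08) ^ 73 = 80 ^ 73 = f3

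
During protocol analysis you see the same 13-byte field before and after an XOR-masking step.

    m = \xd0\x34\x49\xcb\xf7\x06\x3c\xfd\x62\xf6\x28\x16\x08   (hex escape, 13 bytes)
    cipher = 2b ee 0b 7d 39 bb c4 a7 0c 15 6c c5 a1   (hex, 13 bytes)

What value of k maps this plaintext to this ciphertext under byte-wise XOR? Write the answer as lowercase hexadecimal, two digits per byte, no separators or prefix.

fbda42b6cebdf85a6ee344d3a9

Since cipher = m ⊕ k, XORing both sides with m gives k = m ⊕ cipher.
208 xor  43 = 251
 52 xor 238 = 218
 73 xor  11 =  66
203 xor 125 = 182
247 xor  57 = 206
  6 xor 187 = 189
 60 xor 196 = 248
253 xor 167 =  90
 98 xor  12 = 110
246 xor  21 = 227
 40 xor 108 =  68
 22 xor 197 = 211
  8 xor 161 = 169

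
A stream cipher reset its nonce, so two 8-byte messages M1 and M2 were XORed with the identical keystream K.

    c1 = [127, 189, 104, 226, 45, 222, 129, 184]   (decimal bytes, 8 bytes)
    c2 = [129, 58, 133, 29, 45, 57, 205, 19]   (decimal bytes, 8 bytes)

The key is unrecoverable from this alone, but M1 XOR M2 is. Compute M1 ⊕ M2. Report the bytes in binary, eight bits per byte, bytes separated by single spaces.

c1 ⊕ c2 = (M1 ⊕ K) ⊕ (M2 ⊕ K) = M1 ⊕ M2 — the shared key cancels under XOR.
byte 0: 7f ⊕ 81 = fe
byte 1: bd ⊕ 3a = 87
byte 2: 68 ⊕ 85 = ed
byte 3: e2 ⊕ 1d = ff
byte 4: 2d ⊕ 2d = 00
byte 5: de ⊕ 39 = e7
byte 6: 81 ⊕ cd = 4c
byte 7: b8 ⊕ 13 = ab

11111110 10000111 11101101 11111111 00000000 11100111 01001100 10101011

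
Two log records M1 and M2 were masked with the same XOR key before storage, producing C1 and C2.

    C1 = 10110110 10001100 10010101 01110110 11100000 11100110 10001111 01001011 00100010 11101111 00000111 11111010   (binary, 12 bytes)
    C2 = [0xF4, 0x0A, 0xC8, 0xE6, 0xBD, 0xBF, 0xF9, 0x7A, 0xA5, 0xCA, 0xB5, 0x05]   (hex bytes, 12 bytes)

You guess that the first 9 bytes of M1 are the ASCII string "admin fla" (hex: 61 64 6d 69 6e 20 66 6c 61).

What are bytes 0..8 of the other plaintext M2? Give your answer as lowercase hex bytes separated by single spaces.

23 e2 30 f9 33 79 10 5d e6

First, C1 ⊕ C2 = (M1 ⊕ K) ⊕ (M2 ⊕ K) = M1 ⊕ M2, so the key drops out. Then M2 = (M1 ⊕ M2) ⊕ M1 over the first 9 bytes.
byte 0: (b6 ^ f4) ^ 61 = 42 ^ 61 = 23
byte 1: (8c ^ 0a) ^ 64 = 86 ^ 64 = e2
byte 2: (95 ^ c8) ^ 6d = 5d ^ 6d = 30
byte 3: (76 ^ e6) ^ 69 = 90 ^ 69 = f9
byte 4: (e0 ^ bd) ^ 6e = 5d ^ 6e = 33
byte 5: (e6 ^ bf) ^ 20 = 59 ^ 20 = 79
byte 6: (8f ^ f9) ^ 66 = 76 ^ 66 = 10
byte 7: (4b ^ 7a) ^ 6c = 31 ^ 6c = 5d
byte 8: (22 ^ a5) ^ 61 = 87 ^ 61 = e6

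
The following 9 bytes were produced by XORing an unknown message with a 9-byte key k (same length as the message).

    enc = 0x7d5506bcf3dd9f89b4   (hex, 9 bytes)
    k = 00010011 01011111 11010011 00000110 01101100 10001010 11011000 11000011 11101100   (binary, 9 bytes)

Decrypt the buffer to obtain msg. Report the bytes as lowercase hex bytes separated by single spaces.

6e 0a d5 ba 9f 57 47 4a 58

XOR is its own inverse, so applying the key byte-wise gives the result directly.
byte 0: 7d ^ 13 = 6e
byte 1: 55 ^ 5f = 0a
byte 2: 06 ^ d3 = d5
byte 3: bc ^ 06 = ba
byte 4: f3 ^ 6c = 9f
byte 5: dd ^ 8a = 57
byte 6: 9f ^ d8 = 47
byte 7: 89 ^ c3 = 4a
byte 8: b4 ^ ec = 58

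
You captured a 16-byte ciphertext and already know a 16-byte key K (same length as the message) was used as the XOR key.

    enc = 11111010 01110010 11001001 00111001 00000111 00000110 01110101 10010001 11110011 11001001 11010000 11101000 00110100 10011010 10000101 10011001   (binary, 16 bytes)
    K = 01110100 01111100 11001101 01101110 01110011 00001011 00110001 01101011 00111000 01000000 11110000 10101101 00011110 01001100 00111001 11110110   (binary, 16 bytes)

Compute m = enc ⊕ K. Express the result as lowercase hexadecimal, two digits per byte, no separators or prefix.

XOR is its own inverse, so applying the key byte-wise gives the result directly.
11111010 xor 01110100 = 10001110
01110010 xor 01111100 = 00001110
11001001 xor 11001101 = 00000100
00111001 xor 01101110 = 01010111
00000111 xor 01110011 = 01110100
00000110 xor 00001011 = 00001101
01110101 xor 00110001 = 01000100
10010001 xor 01101011 = 11111010
11110011 xor 00111000 = 11001011
11001001 xor 01000000 = 10001001
11010000 xor 11110000 = 00100000
11101000 xor 10101101 = 01000101
00110100 xor 00011110 = 00101010
10011010 xor 01001100 = 11010110
10000101 xor 00111001 = 10111100
10011001 xor 11110110 = 01101111

8e0e0457740d44facb8920452ad6bc6f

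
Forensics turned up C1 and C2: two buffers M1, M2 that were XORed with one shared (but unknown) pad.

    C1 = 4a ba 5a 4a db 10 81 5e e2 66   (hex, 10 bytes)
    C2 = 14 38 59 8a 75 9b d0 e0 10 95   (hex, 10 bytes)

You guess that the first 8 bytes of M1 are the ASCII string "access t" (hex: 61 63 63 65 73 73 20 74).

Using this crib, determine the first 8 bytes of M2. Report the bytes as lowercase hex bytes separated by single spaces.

First, C1 ⊕ C2 = (M1 ⊕ K) ⊕ (M2 ⊕ K) = M1 ⊕ M2, so the key drops out. Then M2 = (M1 ⊕ M2) ⊕ M1 over the first 8 bytes.
byte 0: (4a ⊕ 14) ⊕ 61 = 5e ⊕ 61 = 3f
byte 1: (ba ⊕ 38) ⊕ 63 = 82 ⊕ 63 = e1
byte 2: (5a ⊕ 59) ⊕ 63 = 03 ⊕ 63 = 60
byte 3: (4a ⊕ 8a) ⊕ 65 = c0 ⊕ 65 = a5
byte 4: (db ⊕ 75) ⊕ 73 = ae ⊕ 73 = dd
byte 5: (10 ⊕ 9b) ⊕ 73 = 8b ⊕ 73 = f8
byte 6: (81 ⊕ d0) ⊕ 20 = 51 ⊕ 20 = 71
byte 7: (5e ⊕ e0) ⊕ 74 = be ⊕ 74 = ca

3f e1 60 a5 dd f8 71 ca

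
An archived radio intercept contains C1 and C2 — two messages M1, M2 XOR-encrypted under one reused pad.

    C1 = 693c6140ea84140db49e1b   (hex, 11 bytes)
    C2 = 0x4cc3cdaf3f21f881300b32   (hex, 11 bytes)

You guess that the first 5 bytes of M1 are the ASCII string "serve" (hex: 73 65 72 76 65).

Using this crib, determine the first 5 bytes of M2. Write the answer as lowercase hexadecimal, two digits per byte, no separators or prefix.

First, C1 ⊕ C2 = (M1 ⊕ K) ⊕ (M2 ⊕ K) = M1 ⊕ M2, so the key drops out. Then M2 = (M1 ⊕ M2) ⊕ M1 over the first 5 bytes.
byte 0: (69 ⊕ 4c) ⊕ 73 = 25 ⊕ 73 = 56
byte 1: (3c ⊕ c3) ⊕ 65 = ff ⊕ 65 = 9a
byte 2: (61 ⊕ cd) ⊕ 72 = ac ⊕ 72 = de
byte 3: (40 ⊕ af) ⊕ 76 = ef ⊕ 76 = 99
byte 4: (ea ⊕ 3f) ⊕ 65 = d5 ⊕ 65 = b0

569ade99b0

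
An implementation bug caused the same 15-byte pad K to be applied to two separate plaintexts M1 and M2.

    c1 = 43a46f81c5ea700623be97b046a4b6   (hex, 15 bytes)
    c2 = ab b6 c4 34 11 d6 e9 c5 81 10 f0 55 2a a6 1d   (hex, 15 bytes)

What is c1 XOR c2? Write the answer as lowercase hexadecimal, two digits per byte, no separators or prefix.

e812abb5d43c99c3a2ae67e56c02ab

c1 ⊕ c2 = (M1 ⊕ K) ⊕ (M2 ⊕ K) = M1 ⊕ M2 — the shared key cancels under XOR.
byte 0: 01000011 ^ 10101011 = 11101000
byte 1: 10100100 ^ 10110110 = 00010010
byte 2: 01101111 ^ 11000100 = 10101011
byte 3: 10000001 ^ 00110100 = 10110101
byte 4: 11000101 ^ 00010001 = 11010100
byte 5: 11101010 ^ 11010110 = 00111100
byte 6: 01110000 ^ 11101001 = 10011001
byte 7: 00000110 ^ 11000101 = 11000011
byte 8: 00100011 ^ 10000001 = 10100010
byte 9: 10111110 ^ 00010000 = 10101110
byte 10: 10010111 ^ 11110000 = 01100111
byte 11: 10110000 ^ 01010101 = 11100101
byte 12: 01000110 ^ 00101010 = 01101100
byte 13: 10100100 ^ 10100110 = 00000010
byte 14: 10110110 ^ 00011101 = 10101011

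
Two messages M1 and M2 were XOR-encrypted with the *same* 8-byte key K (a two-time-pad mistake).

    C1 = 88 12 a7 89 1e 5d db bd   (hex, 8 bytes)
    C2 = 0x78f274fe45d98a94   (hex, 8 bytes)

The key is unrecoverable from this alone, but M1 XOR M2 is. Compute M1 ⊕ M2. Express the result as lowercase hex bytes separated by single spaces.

C1 ⊕ C2 = (M1 ⊕ K) ⊕ (M2 ⊕ K) = M1 ⊕ M2 — the shared key cancels under XOR.
byte 0: 88 ^ 78 = f0
byte 1: 12 ^ f2 = e0
byte 2: a7 ^ 74 = d3
byte 3: 89 ^ fe = 77
byte 4: 1e ^ 45 = 5b
byte 5: 5d ^ d9 = 84
byte 6: db ^ 8a = 51
byte 7: bd ^ 94 = 29

f0 e0 d3 77 5b 84 51 29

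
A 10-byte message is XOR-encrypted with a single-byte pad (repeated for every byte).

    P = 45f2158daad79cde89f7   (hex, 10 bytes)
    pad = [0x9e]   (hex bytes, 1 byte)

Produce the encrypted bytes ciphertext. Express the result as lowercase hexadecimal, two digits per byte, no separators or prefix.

db6c8b13344902401769

The 1-byte key repeats, so the effective keystream is 9e 9e 9e 9e 9e 9e 9e 9e 9e 9e.
byte 0: 01000101 ^ 10011110 = 11011011
byte 1: 11110010 ^ 10011110 = 01101100
byte 2: 00010101 ^ 10011110 = 10001011
byte 3: 10001101 ^ 10011110 = 00010011
byte 4: 10101010 ^ 10011110 = 00110100
byte 5: 11010111 ^ 10011110 = 01001001
byte 6: 10011100 ^ 10011110 = 00000010
byte 7: 11011110 ^ 10011110 = 01000000
byte 8: 10001001 ^ 10011110 = 00010111
byte 9: 11110111 ^ 10011110 = 01101001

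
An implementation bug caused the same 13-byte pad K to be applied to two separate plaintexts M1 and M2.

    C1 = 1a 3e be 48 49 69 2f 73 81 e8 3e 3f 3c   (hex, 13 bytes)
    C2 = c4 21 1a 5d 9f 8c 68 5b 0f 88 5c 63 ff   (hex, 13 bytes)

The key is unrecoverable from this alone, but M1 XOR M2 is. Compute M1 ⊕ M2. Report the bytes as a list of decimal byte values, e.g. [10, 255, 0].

[222, 31, 164, 21, 214, 229, 71, 40, 142, 96, 98, 92, 195]

C1 ⊕ C2 = (M1 ⊕ K) ⊕ (M2 ⊕ K) = M1 ⊕ M2 — the shared key cancels under XOR.
byte 0: 1a ⊕ c4 = de
byte 1: 3e ⊕ 21 = 1f
byte 2: be ⊕ 1a = a4
byte 3: 48 ⊕ 5d = 15
byte 4: 49 ⊕ 9f = d6
byte 5: 69 ⊕ 8c = e5
byte 6: 2f ⊕ 68 = 47
byte 7: 73 ⊕ 5b = 28
byte 8: 81 ⊕ 0f = 8e
byte 9: e8 ⊕ 88 = 60
byte 10: 3e ⊕ 5c = 62
byte 11: 3f ⊕ 63 = 5c
byte 12: 3c ⊕ ff = c3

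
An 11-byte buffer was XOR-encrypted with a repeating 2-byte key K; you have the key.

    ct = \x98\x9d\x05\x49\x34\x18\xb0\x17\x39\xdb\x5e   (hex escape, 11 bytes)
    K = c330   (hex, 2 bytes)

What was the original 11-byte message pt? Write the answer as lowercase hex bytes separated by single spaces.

5b ad c6 79 f7 28 73 27 fa eb 9d

The 2-byte key repeats, so the effective keystream is c3 30 c3 30 c3 30 c3 30 c3 30 c3.
byte 0: 98 xor c3 = 5b
byte 1: 9d xor 30 = ad
byte 2: 05 xor c3 = c6
byte 3: 49 xor 30 = 79
byte 4: 34 xor c3 = f7
byte 5: 18 xor 30 = 28
byte 6: b0 xor c3 = 73
byte 7: 17 xor 30 = 27
byte 8: 39 xor c3 = fa
byte 9: db xor 30 = eb
byte 10: 5e xor c3 = 9d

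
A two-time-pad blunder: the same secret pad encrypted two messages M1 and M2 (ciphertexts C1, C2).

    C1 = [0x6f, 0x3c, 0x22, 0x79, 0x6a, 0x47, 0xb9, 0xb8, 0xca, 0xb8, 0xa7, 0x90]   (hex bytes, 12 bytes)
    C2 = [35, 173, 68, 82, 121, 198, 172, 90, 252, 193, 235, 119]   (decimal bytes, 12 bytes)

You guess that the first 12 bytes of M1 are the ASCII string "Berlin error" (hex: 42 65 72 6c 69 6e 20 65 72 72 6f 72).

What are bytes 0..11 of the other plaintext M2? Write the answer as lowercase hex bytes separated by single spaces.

First, C1 ⊕ C2 = (M1 ⊕ K) ⊕ (M2 ⊕ K) = M1 ⊕ M2, so the key drops out. Then M2 = (M1 ⊕ M2) ⊕ M1 over the first 12 bytes.
byte 0: (6f ^ 23) ^ 42 = 4c ^ 42 = 0e
byte 1: (3c ^ ad) ^ 65 = 91 ^ 65 = f4
byte 2: (22 ^ 44) ^ 72 = 66 ^ 72 = 14
byte 3: (79 ^ 52) ^ 6c = 2b ^ 6c = 47
byte 4: (6a ^ 79) ^ 69 = 13 ^ 69 = 7a
byte 5: (47 ^ c6) ^ 6e = 81 ^ 6e = ef
byte 6: (b9 ^ ac) ^ 20 = 15 ^ 20 = 35
byte 7: (b8 ^ 5a) ^ 65 = e2 ^ 65 = 87
byte 8: (ca ^ fc) ^ 72 = 36 ^ 72 = 44
byte 9: (b8 ^ c1) ^ 72 = 79 ^ 72 = 0b
byte 10: (a7 ^ eb) ^ 6f = 4c ^ 6f = 23
byte 11: (90 ^ 77) ^ 72 = e7 ^ 72 = 95

0e f4 14 47 7a ef 35 87 44 0b 23 95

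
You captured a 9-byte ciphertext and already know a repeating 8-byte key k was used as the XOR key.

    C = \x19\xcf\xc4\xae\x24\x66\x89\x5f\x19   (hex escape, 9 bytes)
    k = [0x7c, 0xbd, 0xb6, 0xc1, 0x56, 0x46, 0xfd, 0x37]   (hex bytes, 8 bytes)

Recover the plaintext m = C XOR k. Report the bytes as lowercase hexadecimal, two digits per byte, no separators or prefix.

The 8-byte key repeats, so the effective keystream is 7c bd b6 c1 56 46 fd 37 7c.
byte 0: 19 ^ 7c = 65
byte 1: cf ^ bd = 72
byte 2: c4 ^ b6 = 72
byte 3: ae ^ c1 = 6f
byte 4: 24 ^ 56 = 72
byte 5: 66 ^ 46 = 20
byte 6: 89 ^ fd = 74
byte 7: 5f ^ 37 = 68
byte 8: 19 ^ 7c = 65

6572726f7220746865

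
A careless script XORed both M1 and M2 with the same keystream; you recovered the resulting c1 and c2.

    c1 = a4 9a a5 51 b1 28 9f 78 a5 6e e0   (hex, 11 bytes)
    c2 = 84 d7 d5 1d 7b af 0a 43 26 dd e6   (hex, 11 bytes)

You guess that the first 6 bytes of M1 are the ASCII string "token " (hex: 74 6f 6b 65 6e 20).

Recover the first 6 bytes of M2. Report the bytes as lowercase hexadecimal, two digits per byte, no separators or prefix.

First, c1 ⊕ c2 = (M1 ⊕ K) ⊕ (M2 ⊕ K) = M1 ⊕ M2, so the key drops out. Then M2 = (M1 ⊕ M2) ⊕ M1 over the first 6 bytes.
byte 0: (a4 xor 84) xor 74 = 20 xor 74 = 54
byte 1: (9a xor d7) xor 6f = 4d xor 6f = 22
byte 2: (a5 xor d5) xor 6b = 70 xor 6b = 1b
byte 3: (51 xor 1d) xor 65 = 4c xor 65 = 29
byte 4: (b1 xor 7b) xor 6e = ca xor 6e = a4
byte 5: (28 xor af) xor 20 = 87 xor 20 = a7

54221b29a4a7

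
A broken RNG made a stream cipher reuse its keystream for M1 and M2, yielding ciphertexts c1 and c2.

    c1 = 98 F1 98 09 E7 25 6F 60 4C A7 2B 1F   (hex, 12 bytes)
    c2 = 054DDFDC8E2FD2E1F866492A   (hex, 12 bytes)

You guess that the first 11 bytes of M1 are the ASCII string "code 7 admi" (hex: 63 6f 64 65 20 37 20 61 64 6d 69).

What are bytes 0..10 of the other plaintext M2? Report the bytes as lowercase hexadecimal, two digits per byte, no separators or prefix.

First, c1 ⊕ c2 = (M1 ⊕ K) ⊕ (M2 ⊕ K) = M1 ⊕ M2, so the key drops out. Then M2 = (M1 ⊕ M2) ⊕ M1 over the first 11 bytes.
byte 0: (98 xor 05) xor 63 = 9d xor 63 = fe
byte 1: (f1 xor 4d) xor 6f = bc xor 6f = d3
byte 2: (98 xor df) xor 64 = 47 xor 64 = 23
byte 3: (09 xor dc) xor 65 = d5 xor 65 = b0
byte 4: (e7 xor 8e) xor 20 = 69 xor 20 = 49
byte 5: (25 xor 2f) xor 37 = 0a xor 37 = 3d
byte 6: (6f xor d2) xor 20 = bd xor 20 = 9d
byte 7: (60 xor e1) xor 61 = 81 xor 61 = e0
byte 8: (4c xor f8) xor 64 = b4 xor 64 = d0
byte 9: (a7 xor 66) xor 6d = c1 xor 6d = ac
byte 10: (2b xor 49) xor 69 = 62 xor 69 = 0b

fed323b0493d9de0d0ac0b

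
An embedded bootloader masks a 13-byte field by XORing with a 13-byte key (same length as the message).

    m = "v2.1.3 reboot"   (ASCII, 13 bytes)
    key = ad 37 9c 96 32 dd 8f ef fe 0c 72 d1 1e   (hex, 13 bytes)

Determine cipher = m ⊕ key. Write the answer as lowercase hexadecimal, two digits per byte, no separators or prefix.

XOR is its own inverse, so applying the key byte-wise gives the result directly.
byte 0: 01110110 ^ 10101101 = 11011011
byte 1: 00110010 ^ 00110111 = 00000101
byte 2: 00101110 ^ 10011100 = 10110010
byte 3: 00110001 ^ 10010110 = 10100111
byte 4: 00101110 ^ 00110010 = 00011100
byte 5: 00110011 ^ 11011101 = 11101110
byte 6: 00100000 ^ 10001111 = 10101111
byte 7: 01110010 ^ 11101111 = 10011101
byte 8: 01100101 ^ 11111110 = 10011011
byte 9: 01100010 ^ 00001100 = 01101110
byte 10: 01101111 ^ 01110010 = 00011101
byte 11: 01101111 ^ 11010001 = 10111110
byte 12: 01110100 ^ 00011110 = 01101010

db05b2a71ceeaf9d9b6e1dbe6a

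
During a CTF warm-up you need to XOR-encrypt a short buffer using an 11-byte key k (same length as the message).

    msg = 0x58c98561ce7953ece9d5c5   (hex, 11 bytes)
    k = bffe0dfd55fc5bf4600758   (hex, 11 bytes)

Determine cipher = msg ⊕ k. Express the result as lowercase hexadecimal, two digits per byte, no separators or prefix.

e737889c9b85081889d29d

58 XOR bf = e7
c9 XOR fe = 37
85 XOR 0d = 88
61 XOR fd = 9c
ce XOR 55 = 9b
79 XOR fc = 85
53 XOR 5b = 08
ec XOR f4 = 18
e9 XOR 60 = 89
d5 XOR 07 = d2
c5 XOR 58 = 9d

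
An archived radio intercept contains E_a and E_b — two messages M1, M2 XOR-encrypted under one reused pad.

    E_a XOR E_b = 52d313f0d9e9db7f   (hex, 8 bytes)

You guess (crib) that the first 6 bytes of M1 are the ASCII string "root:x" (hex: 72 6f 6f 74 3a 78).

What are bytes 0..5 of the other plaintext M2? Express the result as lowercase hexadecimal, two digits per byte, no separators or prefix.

Since E_a ⊕ E_b = M1 ⊕ M2, XORing with the guessed M1 bytes yields the corresponding M2 bytes: M2 = (E_a ⊕ E_b) ⊕ M1.
52 XOR 72 = 20
d3 XOR 6f = bc
13 XOR 6f = 7c
f0 XOR 74 = 84
d9 XOR 3a = e3
e9 XOR 78 = 91

20bc7c84e391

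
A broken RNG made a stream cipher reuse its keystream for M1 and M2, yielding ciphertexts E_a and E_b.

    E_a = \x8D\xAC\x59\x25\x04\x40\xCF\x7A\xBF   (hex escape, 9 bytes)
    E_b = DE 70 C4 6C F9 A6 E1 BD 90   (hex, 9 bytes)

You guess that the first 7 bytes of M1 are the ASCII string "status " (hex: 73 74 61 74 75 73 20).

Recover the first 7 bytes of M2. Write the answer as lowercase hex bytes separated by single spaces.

20 a8 fc 3d 88 95 0e

First, E_a ⊕ E_b = (M1 ⊕ K) ⊕ (M2 ⊕ K) = M1 ⊕ M2, so the key drops out. Then M2 = (M1 ⊕ M2) ⊕ M1 over the first 7 bytes.
byte 0: (8d xor de) xor 73 = 53 xor 73 = 20
byte 1: (ac xor 70) xor 74 = dc xor 74 = a8
byte 2: (59 xor c4) xor 61 = 9d xor 61 = fc
byte 3: (25 xor 6c) xor 74 = 49 xor 74 = 3d
byte 4: (04 xor f9) xor 75 = fd xor 75 = 88
byte 5: (40 xor a6) xor 73 = e6 xor 73 = 95
byte 6: (cf xor e1) xor 20 = 2e xor 20 = 0e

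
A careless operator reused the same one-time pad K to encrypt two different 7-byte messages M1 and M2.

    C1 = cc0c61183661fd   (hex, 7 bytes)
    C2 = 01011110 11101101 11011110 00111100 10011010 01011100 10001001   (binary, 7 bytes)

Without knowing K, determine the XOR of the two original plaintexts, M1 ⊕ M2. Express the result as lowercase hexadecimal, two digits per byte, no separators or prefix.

C1 ⊕ C2 = (M1 ⊕ K) ⊕ (M2 ⊕ K) = M1 ⊕ M2 — the shared key cancels under XOR.
11001100 XOR 01011110 = 10010010
00001100 XOR 11101101 = 11100001
01100001 XOR 11011110 = 10111111
00011000 XOR 00111100 = 00100100
00110110 XOR 10011010 = 10101100
01100001 XOR 01011100 = 00111101
11111101 XOR 10001001 = 01110100

92e1bf24ac3d74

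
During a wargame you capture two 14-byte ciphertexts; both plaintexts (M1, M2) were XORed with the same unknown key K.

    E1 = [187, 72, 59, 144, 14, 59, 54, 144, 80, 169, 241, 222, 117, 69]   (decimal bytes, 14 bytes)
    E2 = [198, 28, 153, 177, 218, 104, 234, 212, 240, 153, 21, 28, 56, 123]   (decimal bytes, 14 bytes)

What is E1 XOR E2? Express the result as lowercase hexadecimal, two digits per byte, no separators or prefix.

E1 ⊕ E2 = (M1 ⊕ K) ⊕ (M2 ⊕ K) = M1 ⊕ M2 — the shared key cancels under XOR.
byte 0: bb ^ c6 = 7d
byte 1: 48 ^ 1c = 54
byte 2: 3b ^ 99 = a2
byte 3: 90 ^ b1 = 21
byte 4: 0e ^ da = d4
byte 5: 3b ^ 68 = 53
byte 6: 36 ^ ea = dc
byte 7: 90 ^ d4 = 44
byte 8: 50 ^ f0 = a0
byte 9: a9 ^ 99 = 30
byte 10: f1 ^ 15 = e4
byte 11: de ^ 1c = c2
byte 12: 75 ^ 38 = 4d
byte 13: 45 ^ 7b = 3e

7d54a221d453dc44a030e4c24d3e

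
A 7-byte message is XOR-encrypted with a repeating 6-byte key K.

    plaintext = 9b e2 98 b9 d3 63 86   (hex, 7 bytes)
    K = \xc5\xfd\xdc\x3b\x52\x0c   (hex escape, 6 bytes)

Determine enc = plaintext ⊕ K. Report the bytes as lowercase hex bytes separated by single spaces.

5e 1f 44 82 81 6f 43

The 6-byte key repeats, so the effective keystream is c5 fd dc 3b 52 0c c5.
byte 0: 155 ⊕ 197 =  94
byte 1: 226 ⊕ 253 =  31
byte 2: 152 ⊕ 220 =  68
byte 3: 185 ⊕  59 = 130
byte 4: 211 ⊕  82 = 129
byte 5:  99 ⊕  12 = 111
byte 6: 134 ⊕ 197 =  67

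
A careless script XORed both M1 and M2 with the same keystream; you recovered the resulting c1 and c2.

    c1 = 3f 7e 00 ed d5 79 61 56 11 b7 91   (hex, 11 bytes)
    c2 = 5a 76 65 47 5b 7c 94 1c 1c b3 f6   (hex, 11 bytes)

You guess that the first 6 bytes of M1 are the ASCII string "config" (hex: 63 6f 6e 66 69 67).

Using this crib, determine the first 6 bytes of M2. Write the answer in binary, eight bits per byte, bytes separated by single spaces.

00000110 01100111 00001011 11001100 11100111 01100010

First, c1 ⊕ c2 = (M1 ⊕ K) ⊕ (M2 ⊕ K) = M1 ⊕ M2, so the key drops out. Then M2 = (M1 ⊕ M2) ⊕ M1 over the first 6 bytes.
byte 0: (3f xor 5a) xor 63 = 65 xor 63 = 06
byte 1: (7e xor 76) xor 6f = 08 xor 6f = 67
byte 2: (00 xor 65) xor 6e = 65 xor 6e = 0b
byte 3: (ed xor 47) xor 66 = aa xor 66 = cc
byte 4: (d5 xor 5b) xor 69 = 8e xor 69 = e7
byte 5: (79 xor 7c) xor 67 = 05 xor 67 = 62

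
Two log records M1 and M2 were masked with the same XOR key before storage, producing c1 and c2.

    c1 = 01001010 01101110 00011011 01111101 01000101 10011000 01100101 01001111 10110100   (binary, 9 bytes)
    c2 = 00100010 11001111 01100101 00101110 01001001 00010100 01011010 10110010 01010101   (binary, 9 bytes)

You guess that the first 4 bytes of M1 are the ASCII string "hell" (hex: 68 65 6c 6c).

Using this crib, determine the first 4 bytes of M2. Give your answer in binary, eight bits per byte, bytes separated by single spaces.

00000000 11000100 00010010 00111111

First, c1 ⊕ c2 = (M1 ⊕ K) ⊕ (M2 ⊕ K) = M1 ⊕ M2, so the key drops out. Then M2 = (M1 ⊕ M2) ⊕ M1 over the first 4 bytes.
byte 0: (4a XOR 22) XOR 68 = 68 XOR 68 = 00
byte 1: (6e XOR cf) XOR 65 = a1 XOR 65 = c4
byte 2: (1b XOR 65) XOR 6c = 7e XOR 6c = 12
byte 3: (7d XOR 2e) XOR 6c = 53 XOR 6c = 3f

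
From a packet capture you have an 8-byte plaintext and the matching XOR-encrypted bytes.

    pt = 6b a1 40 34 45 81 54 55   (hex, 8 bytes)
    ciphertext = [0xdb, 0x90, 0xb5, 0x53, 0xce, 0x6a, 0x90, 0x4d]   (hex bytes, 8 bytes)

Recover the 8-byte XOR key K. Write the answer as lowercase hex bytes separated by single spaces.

b0 31 f5 67 8b eb c4 18

Since ciphertext = pt ⊕ K, XORing both sides with pt gives K = pt ⊕ ciphertext.
01101011 xor 11011011 = 10110000
10100001 xor 10010000 = 00110001
01000000 xor 10110101 = 11110101
00110100 xor 01010011 = 01100111
01000101 xor 11001110 = 10001011
10000001 xor 01101010 = 11101011
01010100 xor 10010000 = 11000100
01010101 xor 01001101 = 00011000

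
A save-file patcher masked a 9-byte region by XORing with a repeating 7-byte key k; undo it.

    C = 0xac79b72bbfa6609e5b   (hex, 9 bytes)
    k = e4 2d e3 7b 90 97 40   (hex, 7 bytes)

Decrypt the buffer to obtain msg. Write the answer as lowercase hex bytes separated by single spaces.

The 7-byte key repeats, so the effective keystream is e4 2d e3 7b 90 97 40 e4 2d.
byte 0: ac XOR e4 = 48
byte 1: 79 XOR 2d = 54
byte 2: b7 XOR e3 = 54
byte 3: 2b XOR 7b = 50
byte 4: bf XOR 90 = 2f
byte 5: a6 XOR 97 = 31
byte 6: 60 XOR 40 = 20
byte 7: 9e XOR e4 = 7a
byte 8: 5b XOR 2d = 76

48 54 54 50 2f 31 20 7a 76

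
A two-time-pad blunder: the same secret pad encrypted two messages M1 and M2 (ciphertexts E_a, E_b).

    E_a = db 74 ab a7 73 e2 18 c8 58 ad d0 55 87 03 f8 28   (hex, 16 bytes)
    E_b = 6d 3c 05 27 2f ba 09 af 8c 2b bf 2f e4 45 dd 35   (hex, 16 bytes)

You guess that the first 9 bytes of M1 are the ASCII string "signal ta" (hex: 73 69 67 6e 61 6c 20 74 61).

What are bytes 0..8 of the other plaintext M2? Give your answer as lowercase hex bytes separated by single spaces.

c5 21 c9 ee 3d 34 31 13 b5

First, E_a ⊕ E_b = (M1 ⊕ K) ⊕ (M2 ⊕ K) = M1 ⊕ M2, so the key drops out. Then M2 = (M1 ⊕ M2) ⊕ M1 over the first 9 bytes.
byte 0: (db ⊕ 6d) ⊕ 73 = b6 ⊕ 73 = c5
byte 1: (74 ⊕ 3c) ⊕ 69 = 48 ⊕ 69 = 21
byte 2: (ab ⊕ 05) ⊕ 67 = ae ⊕ 67 = c9
byte 3: (a7 ⊕ 27) ⊕ 6e = 80 ⊕ 6e = ee
byte 4: (73 ⊕ 2f) ⊕ 61 = 5c ⊕ 61 = 3d
byte 5: (e2 ⊕ ba) ⊕ 6c = 58 ⊕ 6c = 34
byte 6: (18 ⊕ 09) ⊕ 20 = 11 ⊕ 20 = 31
byte 7: (c8 ⊕ af) ⊕ 74 = 67 ⊕ 74 = 13
byte 8: (58 ⊕ 8c) ⊕ 61 = d4 ⊕ 61 = b5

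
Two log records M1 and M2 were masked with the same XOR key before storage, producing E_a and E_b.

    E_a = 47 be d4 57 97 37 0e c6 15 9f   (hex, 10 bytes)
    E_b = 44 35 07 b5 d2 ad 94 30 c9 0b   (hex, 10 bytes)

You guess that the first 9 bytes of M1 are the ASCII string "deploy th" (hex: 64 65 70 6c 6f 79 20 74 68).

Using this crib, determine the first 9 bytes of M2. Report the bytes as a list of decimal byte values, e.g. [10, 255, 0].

First, E_a ⊕ E_b = (M1 ⊕ K) ⊕ (M2 ⊕ K) = M1 ⊕ M2, so the key drops out. Then M2 = (M1 ⊕ M2) ⊕ M1 over the first 9 bytes.
byte 0: (47 ⊕ 44) ⊕ 64 = 03 ⊕ 64 = 67
byte 1: (be ⊕ 35) ⊕ 65 = 8b ⊕ 65 = ee
byte 2: (d4 ⊕ 07) ⊕ 70 = d3 ⊕ 70 = a3
byte 3: (57 ⊕ b5) ⊕ 6c = e2 ⊕ 6c = 8e
byte 4: (97 ⊕ d2) ⊕ 6f = 45 ⊕ 6f = 2a
byte 5: (37 ⊕ ad) ⊕ 79 = 9a ⊕ 79 = e3
byte 6: (0e ⊕ 94) ⊕ 20 = 9a ⊕ 20 = ba
byte 7: (c6 ⊕ 30) ⊕ 74 = f6 ⊕ 74 = 82
byte 8: (15 ⊕ c9) ⊕ 68 = dc ⊕ 68 = b4

[103, 238, 163, 142, 42, 227, 186, 130, 180]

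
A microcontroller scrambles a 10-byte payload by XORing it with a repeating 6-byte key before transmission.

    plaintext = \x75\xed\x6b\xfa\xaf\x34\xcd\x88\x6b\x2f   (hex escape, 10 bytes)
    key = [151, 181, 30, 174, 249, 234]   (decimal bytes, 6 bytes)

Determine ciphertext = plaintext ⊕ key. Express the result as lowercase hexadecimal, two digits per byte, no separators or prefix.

The 6-byte key repeats, so the effective keystream is 97 b5 1e ae f9 ea 97 b5 1e ae.
byte 0: 01110101 XOR 10010111 = 11100010
byte 1: 11101101 XOR 10110101 = 01011000
byte 2: 01101011 XOR 00011110 = 01110101
byte 3: 11111010 XOR 10101110 = 01010100
byte 4: 10101111 XOR 11111001 = 01010110
byte 5: 00110100 XOR 11101010 = 11011110
byte 6: 11001101 XOR 10010111 = 01011010
byte 7: 10001000 XOR 10110101 = 00111101
byte 8: 01101011 XOR 00011110 = 01110101
byte 9: 00101111 XOR 10101110 = 10000001

e258755456de5a3d7581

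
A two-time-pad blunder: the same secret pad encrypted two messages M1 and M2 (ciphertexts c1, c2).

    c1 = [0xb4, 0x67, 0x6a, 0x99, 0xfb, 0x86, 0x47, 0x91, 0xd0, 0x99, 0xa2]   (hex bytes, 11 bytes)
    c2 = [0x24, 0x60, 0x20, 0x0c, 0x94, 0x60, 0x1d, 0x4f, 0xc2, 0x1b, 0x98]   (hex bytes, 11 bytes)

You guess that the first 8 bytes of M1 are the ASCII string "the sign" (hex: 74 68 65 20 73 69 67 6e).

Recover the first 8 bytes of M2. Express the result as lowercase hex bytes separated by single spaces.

e4 6f 2f b5 1c 8f 3d b0

First, c1 ⊕ c2 = (M1 ⊕ K) ⊕ (M2 ⊕ K) = M1 ⊕ M2, so the key drops out. Then M2 = (M1 ⊕ M2) ⊕ M1 over the first 8 bytes.
byte 0: (b4 xor 24) xor 74 = 90 xor 74 = e4
byte 1: (67 xor 60) xor 68 = 07 xor 68 = 6f
byte 2: (6a xor 20) xor 65 = 4a xor 65 = 2f
byte 3: (99 xor 0c) xor 20 = 95 xor 20 = b5
byte 4: (fb xor 94) xor 73 = 6f xor 73 = 1c
byte 5: (86 xor 60) xor 69 = e6 xor 69 = 8f
byte 6: (47 xor 1d) xor 67 = 5a xor 67 = 3d
byte 7: (91 xor 4f) xor 6e = de xor 6e = b0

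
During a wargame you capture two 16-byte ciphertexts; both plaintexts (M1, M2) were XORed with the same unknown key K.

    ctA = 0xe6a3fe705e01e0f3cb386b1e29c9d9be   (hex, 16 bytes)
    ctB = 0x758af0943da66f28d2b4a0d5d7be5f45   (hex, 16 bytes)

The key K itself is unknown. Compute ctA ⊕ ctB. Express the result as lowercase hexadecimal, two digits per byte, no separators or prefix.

93290ee463a78fdb198ccbcbfe7786fb

ctA ⊕ ctB = (M1 ⊕ K) ⊕ (M2 ⊕ K) = M1 ⊕ M2 — the shared key cancels under XOR.
byte 0: e6 XOR 75 = 93
byte 1: a3 XOR 8a = 29
byte 2: fe XOR f0 = 0e
byte 3: 70 XOR 94 = e4
byte 4: 5e XOR 3d = 63
byte 5: 01 XOR a6 = a7
byte 6: e0 XOR 6f = 8f
byte 7: f3 XOR 28 = db
byte 8: cb XOR d2 = 19
byte 9: 38 XOR b4 = 8c
byte 10: 6b XOR a0 = cb
byte 11: 1e XOR d5 = cb
byte 12: 29 XOR d7 = fe
byte 13: c9 XOR be = 77
byte 14: d9 XOR 5f = 86
byte 15: be XOR 45 = fb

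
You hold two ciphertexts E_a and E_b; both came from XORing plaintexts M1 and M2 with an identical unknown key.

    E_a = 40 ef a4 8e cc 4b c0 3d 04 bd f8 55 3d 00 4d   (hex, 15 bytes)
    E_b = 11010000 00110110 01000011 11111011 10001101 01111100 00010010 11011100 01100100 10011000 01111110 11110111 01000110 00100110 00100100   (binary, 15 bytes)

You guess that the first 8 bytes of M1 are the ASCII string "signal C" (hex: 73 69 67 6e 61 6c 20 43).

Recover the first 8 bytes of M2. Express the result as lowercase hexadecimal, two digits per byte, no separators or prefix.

e3b0801b205bf2a2

First, E_a ⊕ E_b = (M1 ⊕ K) ⊕ (M2 ⊕ K) = M1 ⊕ M2, so the key drops out. Then M2 = (M1 ⊕ M2) ⊕ M1 over the first 8 bytes.
byte 0: (40 ^ d0) ^ 73 = 90 ^ 73 = e3
byte 1: (ef ^ 36) ^ 69 = d9 ^ 69 = b0
byte 2: (a4 ^ 43) ^ 67 = e7 ^ 67 = 80
byte 3: (8e ^ fb) ^ 6e = 75 ^ 6e = 1b
byte 4: (cc ^ 8d) ^ 61 = 41 ^ 61 = 20
byte 5: (4b ^ 7c) ^ 6c = 37 ^ 6c = 5b
byte 6: (c0 ^ 12) ^ 20 = d2 ^ 20 = f2
byte 7: (3d ^ dc) ^ 43 = e1 ^ 43 = a2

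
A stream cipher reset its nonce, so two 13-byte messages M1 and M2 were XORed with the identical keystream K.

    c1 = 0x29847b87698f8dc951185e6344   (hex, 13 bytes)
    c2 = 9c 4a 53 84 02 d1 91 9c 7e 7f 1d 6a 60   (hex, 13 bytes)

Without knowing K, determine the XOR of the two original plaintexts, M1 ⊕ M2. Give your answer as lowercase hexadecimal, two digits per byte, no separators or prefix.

b5ce28036b5e1c552f67430924

c1 ⊕ c2 = (M1 ⊕ K) ⊕ (M2 ⊕ K) = M1 ⊕ M2 — the shared key cancels under XOR.
 41 ^ 156 = 181
132 ^  74 = 206
123 ^  83 =  40
135 ^ 132 =   3
105 ^   2 = 107
143 ^ 209 =  94
141 ^ 145 =  28
201 ^ 156 =  85
 81 ^ 126 =  47
 24 ^ 127 = 103
 94 ^  29 =  67
 99 ^ 106 =   9
 68 ^  96 =  36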